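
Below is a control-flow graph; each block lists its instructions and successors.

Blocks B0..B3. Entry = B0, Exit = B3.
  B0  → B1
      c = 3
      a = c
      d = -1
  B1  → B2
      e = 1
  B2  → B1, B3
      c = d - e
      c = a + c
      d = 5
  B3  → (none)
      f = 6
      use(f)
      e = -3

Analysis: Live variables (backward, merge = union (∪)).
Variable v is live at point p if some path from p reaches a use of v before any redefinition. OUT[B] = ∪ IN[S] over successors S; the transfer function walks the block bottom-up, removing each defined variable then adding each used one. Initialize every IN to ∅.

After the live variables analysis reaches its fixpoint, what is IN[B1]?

Answer: {a, d}

Working:
Converged values:
  B0:   IN={}   OUT={a, d}
  B1:   IN={a, d}   OUT={a, d, e}
  B2:   IN={a, d, e}   OUT={a, d}
  B3:   IN={}   OUT={}

Merge at B1: OUT[B1] = IN[B2] = {a, d, e}
Applying B1's transfer function to that OUT value gives IN[B1] (row B1 above).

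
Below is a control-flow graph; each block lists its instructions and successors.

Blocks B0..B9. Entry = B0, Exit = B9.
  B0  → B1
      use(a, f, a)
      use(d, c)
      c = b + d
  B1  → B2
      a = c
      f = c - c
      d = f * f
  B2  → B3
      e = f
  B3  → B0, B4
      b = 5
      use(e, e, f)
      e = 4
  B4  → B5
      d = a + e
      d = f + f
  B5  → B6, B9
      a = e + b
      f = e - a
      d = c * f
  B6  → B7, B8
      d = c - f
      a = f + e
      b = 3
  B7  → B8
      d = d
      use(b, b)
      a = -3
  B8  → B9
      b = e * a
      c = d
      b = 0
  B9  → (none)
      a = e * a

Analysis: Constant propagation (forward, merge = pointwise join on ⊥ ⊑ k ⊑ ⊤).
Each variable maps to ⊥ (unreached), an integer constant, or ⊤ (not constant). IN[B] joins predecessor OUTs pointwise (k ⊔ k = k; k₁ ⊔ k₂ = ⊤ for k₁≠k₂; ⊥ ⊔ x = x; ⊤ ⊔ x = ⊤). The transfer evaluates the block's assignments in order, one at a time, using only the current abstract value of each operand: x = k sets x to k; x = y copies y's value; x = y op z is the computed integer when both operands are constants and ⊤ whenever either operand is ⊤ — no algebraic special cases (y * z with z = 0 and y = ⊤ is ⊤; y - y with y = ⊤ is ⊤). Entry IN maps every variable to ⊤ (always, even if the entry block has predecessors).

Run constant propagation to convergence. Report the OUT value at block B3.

Converged values:
  B0: | IN=(all ⊤) | OUT=(all ⊤)
  B1: | IN=(all ⊤) | OUT=(all ⊤)
  B2: | IN=(all ⊤) | OUT=(all ⊤)
  B3: | IN=(all ⊤) | OUT={b:5, e:4; rest ⊤}
  B4: | IN={b:5, e:4; rest ⊤} | OUT={b:5, e:4; rest ⊤}
  B5: | IN={b:5, e:4; rest ⊤} | OUT={a:9, b:5, e:4, f:-5; rest ⊤}
  B6: | IN={a:9, b:5, e:4, f:-5; rest ⊤} | OUT={a:-1, b:3, e:4, f:-5; rest ⊤}
  B7: | IN={a:-1, b:3, e:4, f:-5; rest ⊤} | OUT={a:-3, b:3, e:4, f:-5; rest ⊤}
  B8: | IN={b:3, e:4, f:-5; rest ⊤} | OUT={b:0, e:4, f:-5; rest ⊤}
  B9: | IN={e:4, f:-5; rest ⊤} | OUT={e:4, f:-5; rest ⊤}

Merge at B3: IN[B3] = OUT[B2] = {a: ⊤, b: ⊤, c: ⊤, d: ⊤, e: ⊤, f: ⊤}
Applying B3's transfer function to that IN value gives OUT[B3] (row B3 above).

Answer: {a: ⊤, b: 5, c: ⊤, d: ⊤, e: 4, f: ⊤}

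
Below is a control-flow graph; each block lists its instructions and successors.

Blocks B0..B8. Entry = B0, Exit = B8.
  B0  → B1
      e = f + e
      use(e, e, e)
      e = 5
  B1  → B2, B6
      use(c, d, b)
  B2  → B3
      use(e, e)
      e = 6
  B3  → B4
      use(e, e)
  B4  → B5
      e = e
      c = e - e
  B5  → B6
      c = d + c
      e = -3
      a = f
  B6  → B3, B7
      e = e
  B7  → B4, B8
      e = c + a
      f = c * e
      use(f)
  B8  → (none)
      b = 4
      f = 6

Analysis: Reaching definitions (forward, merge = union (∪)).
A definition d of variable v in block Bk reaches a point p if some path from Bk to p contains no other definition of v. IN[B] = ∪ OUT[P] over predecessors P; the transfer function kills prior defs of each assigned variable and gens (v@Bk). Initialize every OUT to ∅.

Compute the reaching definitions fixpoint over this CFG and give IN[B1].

Converged values:
  B0: | IN={} | OUT={e@B0}
  B1: | IN={e@B0} | OUT={e@B0}
  B2: | IN={e@B0} | OUT={e@B2}
  B3: | IN={a@B5, c@B5, e@B2, e@B6, f@B7} | OUT={a@B5, c@B5, e@B2, e@B6, f@B7}
  B4: | IN={a@B5, c@B5, e@B2, e@B6, e@B7, f@B7} | OUT={a@B5, c@B4, e@B4, f@B7}
  B5: | IN={a@B5, c@B4, e@B4, f@B7} | OUT={a@B5, c@B5, e@B5, f@B7}
  B6: | IN={a@B5, c@B5, e@B0, e@B5, f@B7} | OUT={a@B5, c@B5, e@B6, f@B7}
  B7: | IN={a@B5, c@B5, e@B6, f@B7} | OUT={a@B5, c@B5, e@B7, f@B7}
  B8: | IN={a@B5, c@B5, e@B7, f@B7} | OUT={a@B5, b@B8, c@B5, e@B7, f@B8}

Merge at B1: IN[B1] = OUT[B0] = {e@B0}

Answer: {e@B0}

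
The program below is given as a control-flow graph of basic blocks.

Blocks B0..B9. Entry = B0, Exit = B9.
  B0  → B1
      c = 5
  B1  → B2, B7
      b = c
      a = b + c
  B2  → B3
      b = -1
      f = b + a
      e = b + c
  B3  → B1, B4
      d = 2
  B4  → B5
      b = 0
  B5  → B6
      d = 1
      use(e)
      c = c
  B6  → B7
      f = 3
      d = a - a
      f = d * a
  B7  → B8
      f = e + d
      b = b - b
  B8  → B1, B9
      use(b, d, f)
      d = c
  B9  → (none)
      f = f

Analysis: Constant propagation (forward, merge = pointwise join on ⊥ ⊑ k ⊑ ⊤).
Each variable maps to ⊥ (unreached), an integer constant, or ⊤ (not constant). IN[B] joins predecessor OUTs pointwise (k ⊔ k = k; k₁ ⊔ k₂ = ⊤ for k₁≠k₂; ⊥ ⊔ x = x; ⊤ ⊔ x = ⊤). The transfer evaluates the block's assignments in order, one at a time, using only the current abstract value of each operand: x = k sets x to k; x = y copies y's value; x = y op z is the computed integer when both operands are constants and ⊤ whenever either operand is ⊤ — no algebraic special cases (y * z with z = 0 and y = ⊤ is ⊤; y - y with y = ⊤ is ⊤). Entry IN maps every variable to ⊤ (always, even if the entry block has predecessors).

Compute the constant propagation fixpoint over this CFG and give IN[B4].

Per-block solution:
  B0: | IN=(all ⊤) | OUT={c:5; rest ⊤}
  B1: | IN={c:5; rest ⊤} | OUT={a:10, b:5, c:5; rest ⊤}
  B2: | IN={a:10, b:5, c:5; rest ⊤} | OUT={a:10, b:-1, c:5, e:4, f:9; rest ⊤}
  B3: | IN={a:10, b:-1, c:5, e:4, f:9; rest ⊤} | OUT={a:10, b:-1, c:5, d:2, e:4, f:9; rest ⊤}
  B4: | IN={a:10, b:-1, c:5, d:2, e:4, f:9; rest ⊤} | OUT={a:10, b:0, c:5, d:2, e:4, f:9; rest ⊤}
  B5: | IN={a:10, b:0, c:5, d:2, e:4, f:9; rest ⊤} | OUT={a:10, b:0, c:5, d:1, e:4, f:9; rest ⊤}
  B6: | IN={a:10, b:0, c:5, d:1, e:4, f:9; rest ⊤} | OUT={a:10, b:0, c:5, d:0, e:4, f:0; rest ⊤}
  B7: | IN={a:10, c:5; rest ⊤} | OUT={a:10, c:5; rest ⊤}
  B8: | IN={a:10, c:5; rest ⊤} | OUT={a:10, c:5, d:5; rest ⊤}
  B9: | IN={a:10, c:5, d:5; rest ⊤} | OUT={a:10, c:5, d:5; rest ⊤}

Merge at B4: IN[B4] = OUT[B3] = {a: 10, b: -1, c: 5, d: 2, e: 4, f: 9}

Answer: {a: 10, b: -1, c: 5, d: 2, e: 4, f: 9}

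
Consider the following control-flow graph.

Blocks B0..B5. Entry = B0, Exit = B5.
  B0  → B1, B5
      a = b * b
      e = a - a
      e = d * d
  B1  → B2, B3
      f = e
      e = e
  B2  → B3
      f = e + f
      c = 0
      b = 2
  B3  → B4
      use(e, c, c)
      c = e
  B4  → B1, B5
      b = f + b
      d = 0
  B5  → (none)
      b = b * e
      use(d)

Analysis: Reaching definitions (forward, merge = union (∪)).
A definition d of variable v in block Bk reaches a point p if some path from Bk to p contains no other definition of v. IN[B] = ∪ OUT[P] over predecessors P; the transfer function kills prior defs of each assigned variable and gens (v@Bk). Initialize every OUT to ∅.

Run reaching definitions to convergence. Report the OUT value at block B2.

Per-block solution:
  B0:   IN={}   OUT={a@B0, e@B0}
  B1:   IN={a@B0, b@B4, c@B3, d@B4, e@B0, e@B1, f@B1, f@B2}   OUT={a@B0, b@B4, c@B3, d@B4, e@B1, f@B1}
  B2:   IN={a@B0, b@B4, c@B3, d@B4, e@B1, f@B1}   OUT={a@B0, b@B2, c@B2, d@B4, e@B1, f@B2}
  B3:   IN={a@B0, b@B2, b@B4, c@B2, c@B3, d@B4, e@B1, f@B1, f@B2}   OUT={a@B0, b@B2, b@B4, c@B3, d@B4, e@B1, f@B1, f@B2}
  B4:   IN={a@B0, b@B2, b@B4, c@B3, d@B4, e@B1, f@B1, f@B2}   OUT={a@B0, b@B4, c@B3, d@B4, e@B1, f@B1, f@B2}
  B5:   IN={a@B0, b@B4, c@B3, d@B4, e@B0, e@B1, f@B1, f@B2}   OUT={a@B0, b@B5, c@B3, d@B4, e@B0, e@B1, f@B1, f@B2}

Merge at B2: IN[B2] = OUT[B1] = {a@B0, b@B4, c@B3, d@B4, e@B1, f@B1}
Applying B2's transfer function to that IN value gives OUT[B2] (row B2 above).

Answer: {a@B0, b@B2, c@B2, d@B4, e@B1, f@B2}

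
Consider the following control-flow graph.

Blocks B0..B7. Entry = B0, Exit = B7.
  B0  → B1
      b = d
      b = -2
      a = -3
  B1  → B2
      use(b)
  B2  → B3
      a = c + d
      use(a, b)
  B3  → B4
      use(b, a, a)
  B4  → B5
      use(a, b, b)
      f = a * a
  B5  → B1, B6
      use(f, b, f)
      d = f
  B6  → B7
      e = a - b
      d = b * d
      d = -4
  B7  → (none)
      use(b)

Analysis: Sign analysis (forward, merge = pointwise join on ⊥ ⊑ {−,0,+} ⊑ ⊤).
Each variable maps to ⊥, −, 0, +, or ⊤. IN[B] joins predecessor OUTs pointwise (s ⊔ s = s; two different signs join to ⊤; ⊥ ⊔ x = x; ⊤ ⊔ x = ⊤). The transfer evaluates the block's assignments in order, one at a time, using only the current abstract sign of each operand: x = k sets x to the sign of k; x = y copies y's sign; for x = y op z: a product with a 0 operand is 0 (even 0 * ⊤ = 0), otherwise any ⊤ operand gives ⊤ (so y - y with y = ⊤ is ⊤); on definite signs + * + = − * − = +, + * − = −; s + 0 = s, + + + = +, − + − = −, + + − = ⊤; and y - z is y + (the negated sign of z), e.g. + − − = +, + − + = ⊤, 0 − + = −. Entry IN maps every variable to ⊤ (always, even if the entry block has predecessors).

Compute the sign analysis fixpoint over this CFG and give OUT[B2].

Fixpoint table:
  B0:  IN=(all ⊤)  OUT={a:-, b:-; rest ⊤}
  B1:  IN={b:-; rest ⊤}  OUT={b:-; rest ⊤}
  B2:  IN={b:-; rest ⊤}  OUT={b:-; rest ⊤}
  B3:  IN={b:-; rest ⊤}  OUT={b:-; rest ⊤}
  B4:  IN={b:-; rest ⊤}  OUT={b:-; rest ⊤}
  B5:  IN={b:-; rest ⊤}  OUT={b:-; rest ⊤}
  B6:  IN={b:-; rest ⊤}  OUT={b:-, d:-; rest ⊤}
  B7:  IN={b:-, d:-; rest ⊤}  OUT={b:-, d:-; rest ⊤}

Merge at B2: IN[B2] = OUT[B1] = {a: ⊤, b: -, c: ⊤, d: ⊤, e: ⊤, f: ⊤}
Applying B2's transfer function to that IN value gives OUT[B2] (row B2 above).

Answer: {a: ⊤, b: -, c: ⊤, d: ⊤, e: ⊤, f: ⊤}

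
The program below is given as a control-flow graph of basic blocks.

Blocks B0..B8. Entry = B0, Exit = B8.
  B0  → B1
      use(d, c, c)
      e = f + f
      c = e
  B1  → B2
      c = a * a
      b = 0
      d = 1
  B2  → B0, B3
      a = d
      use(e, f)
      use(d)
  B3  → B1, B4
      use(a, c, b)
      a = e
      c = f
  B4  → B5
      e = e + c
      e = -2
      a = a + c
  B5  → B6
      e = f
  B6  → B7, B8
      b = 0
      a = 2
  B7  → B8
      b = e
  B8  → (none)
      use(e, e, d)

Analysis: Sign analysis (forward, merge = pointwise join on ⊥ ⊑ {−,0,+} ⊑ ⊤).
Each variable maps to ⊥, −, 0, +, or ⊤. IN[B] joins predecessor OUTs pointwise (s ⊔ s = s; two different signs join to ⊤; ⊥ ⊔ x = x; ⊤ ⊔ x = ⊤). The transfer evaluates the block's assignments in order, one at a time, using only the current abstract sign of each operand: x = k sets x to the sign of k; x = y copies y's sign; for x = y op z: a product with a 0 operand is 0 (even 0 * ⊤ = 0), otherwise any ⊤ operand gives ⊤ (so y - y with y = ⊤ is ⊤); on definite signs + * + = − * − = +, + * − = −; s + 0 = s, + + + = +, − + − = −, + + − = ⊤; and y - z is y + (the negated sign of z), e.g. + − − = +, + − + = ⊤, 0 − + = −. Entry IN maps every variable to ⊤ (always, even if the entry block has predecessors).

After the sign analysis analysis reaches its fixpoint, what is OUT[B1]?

Answer: {a: ⊤, b: 0, c: ⊤, d: +, e: ⊤, f: ⊤}

Working:
Per-block solution:
  B0:   IN=(all ⊤)   OUT=(all ⊤)
  B1:   IN=(all ⊤)   OUT={b:0, d:+; rest ⊤}
  B2:   IN={b:0, d:+; rest ⊤}   OUT={a:+, b:0, d:+; rest ⊤}
  B3:   IN={a:+, b:0, d:+; rest ⊤}   OUT={b:0, d:+; rest ⊤}
  B4:   IN={b:0, d:+; rest ⊤}   OUT={b:0, d:+, e:-; rest ⊤}
  B5:   IN={b:0, d:+, e:-; rest ⊤}   OUT={b:0, d:+; rest ⊤}
  B6:   IN={b:0, d:+; rest ⊤}   OUT={a:+, b:0, d:+; rest ⊤}
  B7:   IN={a:+, b:0, d:+; rest ⊤}   OUT={a:+, d:+; rest ⊤}
  B8:   IN={a:+, d:+; rest ⊤}   OUT={a:+, d:+; rest ⊤}

Merge at B1: IN[B1] = OUT[B0] ⊔ OUT[B3] = {a: ⊤, b: ⊤, c: ⊤, d: ⊤, e: ⊤, f: ⊤}
Applying B1's transfer function to that IN value gives OUT[B1] (row B1 above).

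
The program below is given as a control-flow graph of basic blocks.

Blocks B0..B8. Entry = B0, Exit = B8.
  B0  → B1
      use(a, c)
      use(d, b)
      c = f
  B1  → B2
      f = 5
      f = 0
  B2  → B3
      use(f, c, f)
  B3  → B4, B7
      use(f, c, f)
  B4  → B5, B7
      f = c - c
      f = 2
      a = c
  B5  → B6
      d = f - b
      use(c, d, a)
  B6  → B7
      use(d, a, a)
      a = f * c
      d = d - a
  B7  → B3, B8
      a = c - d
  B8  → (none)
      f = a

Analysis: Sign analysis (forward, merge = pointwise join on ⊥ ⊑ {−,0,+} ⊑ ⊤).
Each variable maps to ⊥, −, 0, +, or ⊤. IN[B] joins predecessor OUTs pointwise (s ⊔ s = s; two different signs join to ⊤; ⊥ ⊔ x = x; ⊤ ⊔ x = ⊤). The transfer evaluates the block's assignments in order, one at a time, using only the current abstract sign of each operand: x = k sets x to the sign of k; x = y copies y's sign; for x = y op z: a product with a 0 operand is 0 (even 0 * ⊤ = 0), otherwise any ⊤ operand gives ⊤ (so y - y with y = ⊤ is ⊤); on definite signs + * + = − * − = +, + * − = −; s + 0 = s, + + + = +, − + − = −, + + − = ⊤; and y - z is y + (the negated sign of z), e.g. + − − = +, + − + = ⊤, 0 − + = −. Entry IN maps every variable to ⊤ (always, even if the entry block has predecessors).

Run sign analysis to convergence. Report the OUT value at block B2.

Answer: {a: ⊤, b: ⊤, c: ⊤, d: ⊤, e: ⊤, f: 0}

Derivation:
Fixpoint table:
  B0:  IN=(all ⊤)  OUT=(all ⊤)
  B1:  IN=(all ⊤)  OUT={f:0; rest ⊤}
  B2:  IN={f:0; rest ⊤}  OUT={f:0; rest ⊤}
  B3:  IN=(all ⊤)  OUT=(all ⊤)
  B4:  IN=(all ⊤)  OUT={f:+; rest ⊤}
  B5:  IN={f:+; rest ⊤}  OUT={f:+; rest ⊤}
  B6:  IN={f:+; rest ⊤}  OUT={f:+; rest ⊤}
  B7:  IN=(all ⊤)  OUT=(all ⊤)
  B8:  IN=(all ⊤)  OUT=(all ⊤)

Merge at B2: IN[B2] = OUT[B1] = {a: ⊤, b: ⊤, c: ⊤, d: ⊤, e: ⊤, f: 0}
Applying B2's transfer function to that IN value gives OUT[B2] (row B2 above).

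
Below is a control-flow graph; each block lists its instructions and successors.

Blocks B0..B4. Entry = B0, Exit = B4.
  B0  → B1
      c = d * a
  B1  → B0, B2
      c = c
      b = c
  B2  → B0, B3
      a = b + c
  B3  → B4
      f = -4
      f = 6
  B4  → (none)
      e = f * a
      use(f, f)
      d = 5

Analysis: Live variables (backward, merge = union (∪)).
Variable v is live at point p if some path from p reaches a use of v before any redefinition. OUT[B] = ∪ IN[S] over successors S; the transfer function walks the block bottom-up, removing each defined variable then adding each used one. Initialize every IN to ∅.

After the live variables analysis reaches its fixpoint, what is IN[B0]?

Answer: {a, d}

Working:
Fixpoint table:
  B0: | IN={a, d} | OUT={a, c, d}
  B1: | IN={a, c, d} | OUT={a, b, c, d}
  B2: | IN={b, c, d} | OUT={a, d}
  B3: | IN={a} | OUT={a, f}
  B4: | IN={a, f} | OUT={}

Merge at B0: OUT[B0] = IN[B1] = {a, c, d}
Applying B0's transfer function to that OUT value gives IN[B0] (row B0 above).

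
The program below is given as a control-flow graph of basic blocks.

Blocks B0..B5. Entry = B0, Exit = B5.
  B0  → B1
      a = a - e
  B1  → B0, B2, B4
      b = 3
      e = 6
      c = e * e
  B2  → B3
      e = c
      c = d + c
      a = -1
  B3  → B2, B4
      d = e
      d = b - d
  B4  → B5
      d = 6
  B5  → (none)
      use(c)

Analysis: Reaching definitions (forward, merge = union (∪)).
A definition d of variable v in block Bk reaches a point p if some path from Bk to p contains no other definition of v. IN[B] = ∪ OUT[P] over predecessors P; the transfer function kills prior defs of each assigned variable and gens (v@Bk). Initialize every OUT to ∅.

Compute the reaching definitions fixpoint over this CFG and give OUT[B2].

Answer: {a@B2, b@B1, c@B2, d@B3, e@B2}

Trace:
Per-block solution:
  B0:   IN={a@B0, b@B1, c@B1, e@B1}   OUT={a@B0, b@B1, c@B1, e@B1}
  B1:   IN={a@B0, b@B1, c@B1, e@B1}   OUT={a@B0, b@B1, c@B1, e@B1}
  B2:   IN={a@B0, a@B2, b@B1, c@B1, c@B2, d@B3, e@B1, e@B2}   OUT={a@B2, b@B1, c@B2, d@B3, e@B2}
  B3:   IN={a@B2, b@B1, c@B2, d@B3, e@B2}   OUT={a@B2, b@B1, c@B2, d@B3, e@B2}
  B4:   IN={a@B0, a@B2, b@B1, c@B1, c@B2, d@B3, e@B1, e@B2}   OUT={a@B0, a@B2, b@B1, c@B1, c@B2, d@B4, e@B1, e@B2}
  B5:   IN={a@B0, a@B2, b@B1, c@B1, c@B2, d@B4, e@B1, e@B2}   OUT={a@B0, a@B2, b@B1, c@B1, c@B2, d@B4, e@B1, e@B2}

Merge at B2: IN[B2] = OUT[B1] ⊔ OUT[B3] = {a@B0, a@B2, b@B1, c@B1, c@B2, d@B3, e@B1, e@B2}
Applying B2's transfer function to that IN value gives OUT[B2] (row B2 above).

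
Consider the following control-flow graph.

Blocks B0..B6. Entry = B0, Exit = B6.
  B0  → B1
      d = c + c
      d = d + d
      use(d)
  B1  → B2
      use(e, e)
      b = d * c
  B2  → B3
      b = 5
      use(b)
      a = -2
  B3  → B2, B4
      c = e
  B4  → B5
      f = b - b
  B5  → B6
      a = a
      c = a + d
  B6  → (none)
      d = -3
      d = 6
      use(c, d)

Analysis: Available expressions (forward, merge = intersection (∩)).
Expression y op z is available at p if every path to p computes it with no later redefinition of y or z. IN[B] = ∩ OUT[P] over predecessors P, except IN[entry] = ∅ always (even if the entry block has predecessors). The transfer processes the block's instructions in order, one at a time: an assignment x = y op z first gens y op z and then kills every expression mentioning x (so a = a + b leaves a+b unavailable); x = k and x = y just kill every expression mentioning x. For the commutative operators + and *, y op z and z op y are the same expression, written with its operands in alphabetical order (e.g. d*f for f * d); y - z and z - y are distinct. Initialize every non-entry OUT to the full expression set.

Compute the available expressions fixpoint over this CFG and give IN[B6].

Answer: {a+d, b-b}

Working:
Fixpoint table:
  B0: | IN={} | OUT={c+c}
  B1: | IN={c+c} | OUT={c*d, c+c}
  B2: | IN={} | OUT={}
  B3: | IN={} | OUT={}
  B4: | IN={} | OUT={b-b}
  B5: | IN={b-b} | OUT={a+d, b-b}
  B6: | IN={a+d, b-b} | OUT={b-b}

Merge at B6: IN[B6] = OUT[B5] = {a+d, b-b}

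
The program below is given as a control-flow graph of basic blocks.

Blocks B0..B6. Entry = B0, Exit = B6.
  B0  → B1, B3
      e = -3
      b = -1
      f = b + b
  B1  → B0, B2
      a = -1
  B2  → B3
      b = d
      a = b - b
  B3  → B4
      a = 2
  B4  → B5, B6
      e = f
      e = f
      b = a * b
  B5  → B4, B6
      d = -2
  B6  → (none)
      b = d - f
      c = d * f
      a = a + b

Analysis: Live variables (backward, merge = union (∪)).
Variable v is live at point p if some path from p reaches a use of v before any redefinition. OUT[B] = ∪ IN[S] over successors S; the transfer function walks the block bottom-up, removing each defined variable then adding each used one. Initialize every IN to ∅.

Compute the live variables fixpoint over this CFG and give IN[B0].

Answer: {d}

Derivation:
Per-block solution:
  B0: | IN={d} | OUT={b, d, f}
  B1: | IN={d, f} | OUT={d, f}
  B2: | IN={d, f} | OUT={b, d, f}
  B3: | IN={b, d, f} | OUT={a, b, d, f}
  B4: | IN={a, b, d, f} | OUT={a, b, d, f}
  B5: | IN={a, b, f} | OUT={a, b, d, f}
  B6: | IN={a, d, f} | OUT={}

Merge at B0: OUT[B0] = IN[B1] ⊔ IN[B3] = {b, d, f}
Applying B0's transfer function to that OUT value gives IN[B0] (row B0 above).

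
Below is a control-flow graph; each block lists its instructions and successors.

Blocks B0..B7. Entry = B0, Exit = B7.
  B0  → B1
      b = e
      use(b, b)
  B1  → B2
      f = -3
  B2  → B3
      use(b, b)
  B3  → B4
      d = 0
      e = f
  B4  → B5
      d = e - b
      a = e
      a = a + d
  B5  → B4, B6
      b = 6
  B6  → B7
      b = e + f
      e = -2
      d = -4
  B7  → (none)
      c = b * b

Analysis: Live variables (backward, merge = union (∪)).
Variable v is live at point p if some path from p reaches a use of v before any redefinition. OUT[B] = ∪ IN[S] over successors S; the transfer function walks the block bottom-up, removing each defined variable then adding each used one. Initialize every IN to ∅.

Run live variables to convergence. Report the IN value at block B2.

Answer: {b, f}

Trace:
Converged values:
  B0:   IN={e}   OUT={b}
  B1:   IN={b}   OUT={b, f}
  B2:   IN={b, f}   OUT={b, f}
  B3:   IN={b, f}   OUT={b, e, f}
  B4:   IN={b, e, f}   OUT={e, f}
  B5:   IN={e, f}   OUT={b, e, f}
  B6:   IN={e, f}   OUT={b}
  B7:   IN={b}   OUT={}

Merge at B2: OUT[B2] = IN[B3] = {b, f}
Applying B2's transfer function to that OUT value gives IN[B2] (row B2 above).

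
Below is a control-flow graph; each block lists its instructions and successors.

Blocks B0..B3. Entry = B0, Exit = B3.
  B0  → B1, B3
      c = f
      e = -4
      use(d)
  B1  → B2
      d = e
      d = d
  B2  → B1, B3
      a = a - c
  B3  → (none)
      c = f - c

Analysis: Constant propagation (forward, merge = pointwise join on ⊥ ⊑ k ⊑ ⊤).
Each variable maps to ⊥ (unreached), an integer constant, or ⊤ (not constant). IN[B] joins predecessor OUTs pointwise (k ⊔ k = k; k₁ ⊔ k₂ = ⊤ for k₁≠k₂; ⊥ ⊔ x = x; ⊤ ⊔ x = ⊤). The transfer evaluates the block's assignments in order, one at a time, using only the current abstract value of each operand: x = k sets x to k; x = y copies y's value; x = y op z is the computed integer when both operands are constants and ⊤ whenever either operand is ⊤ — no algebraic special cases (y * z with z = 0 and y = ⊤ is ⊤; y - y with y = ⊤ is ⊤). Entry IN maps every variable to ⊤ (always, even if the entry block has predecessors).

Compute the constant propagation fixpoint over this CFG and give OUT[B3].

Answer: {a: ⊤, b: ⊤, c: ⊤, d: ⊤, e: -4, f: ⊤}

Trace:
Per-block solution:
  B0:   IN=(all ⊤)   OUT={e:-4; rest ⊤}
  B1:   IN={e:-4; rest ⊤}   OUT={d:-4, e:-4; rest ⊤}
  B2:   IN={d:-4, e:-4; rest ⊤}   OUT={d:-4, e:-4; rest ⊤}
  B3:   IN={e:-4; rest ⊤}   OUT={e:-4; rest ⊤}

Merge at B3: IN[B3] = OUT[B0] ⊔ OUT[B2] = {a: ⊤, b: ⊤, c: ⊤, d: ⊤, e: -4, f: ⊤}
Applying B3's transfer function to that IN value gives OUT[B3] (row B3 above).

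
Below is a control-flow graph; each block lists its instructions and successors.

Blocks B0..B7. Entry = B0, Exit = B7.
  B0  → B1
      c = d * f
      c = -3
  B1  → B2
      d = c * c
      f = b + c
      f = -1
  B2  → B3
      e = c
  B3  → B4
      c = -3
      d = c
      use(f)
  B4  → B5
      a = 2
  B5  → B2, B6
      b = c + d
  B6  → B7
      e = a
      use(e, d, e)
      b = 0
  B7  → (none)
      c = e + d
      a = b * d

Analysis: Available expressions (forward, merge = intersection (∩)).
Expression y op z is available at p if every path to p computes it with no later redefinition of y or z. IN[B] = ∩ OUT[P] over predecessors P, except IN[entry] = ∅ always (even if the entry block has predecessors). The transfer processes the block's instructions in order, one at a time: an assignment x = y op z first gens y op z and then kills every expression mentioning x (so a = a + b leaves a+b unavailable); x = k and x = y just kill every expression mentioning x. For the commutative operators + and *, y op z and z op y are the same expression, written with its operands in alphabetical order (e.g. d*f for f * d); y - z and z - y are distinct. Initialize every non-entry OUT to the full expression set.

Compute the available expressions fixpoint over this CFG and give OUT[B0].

Answer: {d*f}

Derivation:
Fixpoint table:
  B0: | IN={} | OUT={d*f}
  B1: | IN={d*f} | OUT={b+c, c*c}
  B2: | IN={} | OUT={}
  B3: | IN={} | OUT={}
  B4: | IN={} | OUT={}
  B5: | IN={} | OUT={c+d}
  B6: | IN={c+d} | OUT={c+d}
  B7: | IN={c+d} | OUT={b*d, d+e}

B0 is the boundary node: IN[B0] = {}
Applying B0's transfer function to that IN value gives OUT[B0] (row B0 above).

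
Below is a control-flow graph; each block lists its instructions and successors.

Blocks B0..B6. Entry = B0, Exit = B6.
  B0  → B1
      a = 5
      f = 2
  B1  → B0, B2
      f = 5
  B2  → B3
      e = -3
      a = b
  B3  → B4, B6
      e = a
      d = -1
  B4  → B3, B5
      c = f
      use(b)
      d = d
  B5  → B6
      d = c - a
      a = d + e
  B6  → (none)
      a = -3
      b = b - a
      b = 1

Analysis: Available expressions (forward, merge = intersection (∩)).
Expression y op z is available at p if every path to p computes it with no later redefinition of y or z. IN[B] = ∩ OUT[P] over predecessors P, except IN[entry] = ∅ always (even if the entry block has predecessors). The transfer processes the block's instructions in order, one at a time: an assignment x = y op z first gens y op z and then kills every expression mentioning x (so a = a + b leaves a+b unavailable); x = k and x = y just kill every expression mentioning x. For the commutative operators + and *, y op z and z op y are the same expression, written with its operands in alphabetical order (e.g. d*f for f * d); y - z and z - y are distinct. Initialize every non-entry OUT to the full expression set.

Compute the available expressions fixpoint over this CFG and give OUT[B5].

Answer: {d+e}

Trace:
Converged values:
  B0:   IN={}   OUT={}
  B1:   IN={}   OUT={}
  B2:   IN={}   OUT={}
  B3:   IN={}   OUT={}
  B4:   IN={}   OUT={}
  B5:   IN={}   OUT={d+e}
  B6:   IN={}   OUT={}

Merge at B5: IN[B5] = OUT[B4] = {}
Applying B5's transfer function to that IN value gives OUT[B5] (row B5 above).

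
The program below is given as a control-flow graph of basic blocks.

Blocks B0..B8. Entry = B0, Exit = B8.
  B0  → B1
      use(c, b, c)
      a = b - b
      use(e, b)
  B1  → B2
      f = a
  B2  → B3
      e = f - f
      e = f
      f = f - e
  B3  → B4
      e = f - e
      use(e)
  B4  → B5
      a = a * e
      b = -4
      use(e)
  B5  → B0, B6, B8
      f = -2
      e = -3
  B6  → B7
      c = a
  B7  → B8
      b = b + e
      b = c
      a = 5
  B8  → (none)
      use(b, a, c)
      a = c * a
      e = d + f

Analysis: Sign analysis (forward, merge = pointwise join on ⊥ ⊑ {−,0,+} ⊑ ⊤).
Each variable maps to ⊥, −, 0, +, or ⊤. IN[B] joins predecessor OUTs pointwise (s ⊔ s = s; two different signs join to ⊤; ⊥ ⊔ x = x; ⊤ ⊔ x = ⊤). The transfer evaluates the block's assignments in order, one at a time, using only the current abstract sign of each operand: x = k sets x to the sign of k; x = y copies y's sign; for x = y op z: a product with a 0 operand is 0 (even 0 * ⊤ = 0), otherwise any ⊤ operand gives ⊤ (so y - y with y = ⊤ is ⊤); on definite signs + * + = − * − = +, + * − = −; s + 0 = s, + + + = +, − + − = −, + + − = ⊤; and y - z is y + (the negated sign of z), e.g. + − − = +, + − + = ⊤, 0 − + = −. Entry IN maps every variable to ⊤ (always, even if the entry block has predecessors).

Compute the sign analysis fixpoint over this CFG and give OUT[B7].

Per-block solution:
  B0:  IN=(all ⊤)  OUT=(all ⊤)
  B1:  IN=(all ⊤)  OUT=(all ⊤)
  B2:  IN=(all ⊤)  OUT=(all ⊤)
  B3:  IN=(all ⊤)  OUT=(all ⊤)
  B4:  IN=(all ⊤)  OUT={b:-; rest ⊤}
  B5:  IN={b:-; rest ⊤}  OUT={b:-, e:-, f:-; rest ⊤}
  B6:  IN={b:-, e:-, f:-; rest ⊤}  OUT={b:-, e:-, f:-; rest ⊤}
  B7:  IN={b:-, e:-, f:-; rest ⊤}  OUT={a:+, e:-, f:-; rest ⊤}
  B8:  IN={e:-, f:-; rest ⊤}  OUT={f:-; rest ⊤}

Merge at B7: IN[B7] = OUT[B6] = {a: ⊤, b: -, c: ⊤, d: ⊤, e: -, f: -}
Applying B7's transfer function to that IN value gives OUT[B7] (row B7 above).

Answer: {a: +, b: ⊤, c: ⊤, d: ⊤, e: -, f: -}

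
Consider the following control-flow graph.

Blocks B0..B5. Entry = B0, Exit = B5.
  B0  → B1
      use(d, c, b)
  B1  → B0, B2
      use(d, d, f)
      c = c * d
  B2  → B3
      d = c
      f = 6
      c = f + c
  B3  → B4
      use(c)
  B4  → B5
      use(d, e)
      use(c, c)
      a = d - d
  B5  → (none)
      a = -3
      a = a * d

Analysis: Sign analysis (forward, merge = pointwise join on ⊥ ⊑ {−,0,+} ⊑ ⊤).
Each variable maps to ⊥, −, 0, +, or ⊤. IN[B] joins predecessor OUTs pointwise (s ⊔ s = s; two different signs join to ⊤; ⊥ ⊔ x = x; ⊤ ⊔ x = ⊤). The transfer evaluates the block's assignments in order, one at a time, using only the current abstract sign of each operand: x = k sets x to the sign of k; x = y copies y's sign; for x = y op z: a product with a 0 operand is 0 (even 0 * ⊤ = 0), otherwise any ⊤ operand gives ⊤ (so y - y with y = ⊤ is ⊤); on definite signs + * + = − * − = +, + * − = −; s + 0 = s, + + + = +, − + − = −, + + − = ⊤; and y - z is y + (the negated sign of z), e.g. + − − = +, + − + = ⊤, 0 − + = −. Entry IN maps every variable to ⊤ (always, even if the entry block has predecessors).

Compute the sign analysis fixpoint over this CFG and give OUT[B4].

Answer: {a: ⊤, b: ⊤, c: ⊤, d: ⊤, e: ⊤, f: +}

Derivation:
Converged values:
  B0:  IN=(all ⊤)  OUT=(all ⊤)
  B1:  IN=(all ⊤)  OUT=(all ⊤)
  B2:  IN=(all ⊤)  OUT={f:+; rest ⊤}
  B3:  IN={f:+; rest ⊤}  OUT={f:+; rest ⊤}
  B4:  IN={f:+; rest ⊤}  OUT={f:+; rest ⊤}
  B5:  IN={f:+; rest ⊤}  OUT={f:+; rest ⊤}

Merge at B4: IN[B4] = OUT[B3] = {a: ⊤, b: ⊤, c: ⊤, d: ⊤, e: ⊤, f: +}
Applying B4's transfer function to that IN value gives OUT[B4] (row B4 above).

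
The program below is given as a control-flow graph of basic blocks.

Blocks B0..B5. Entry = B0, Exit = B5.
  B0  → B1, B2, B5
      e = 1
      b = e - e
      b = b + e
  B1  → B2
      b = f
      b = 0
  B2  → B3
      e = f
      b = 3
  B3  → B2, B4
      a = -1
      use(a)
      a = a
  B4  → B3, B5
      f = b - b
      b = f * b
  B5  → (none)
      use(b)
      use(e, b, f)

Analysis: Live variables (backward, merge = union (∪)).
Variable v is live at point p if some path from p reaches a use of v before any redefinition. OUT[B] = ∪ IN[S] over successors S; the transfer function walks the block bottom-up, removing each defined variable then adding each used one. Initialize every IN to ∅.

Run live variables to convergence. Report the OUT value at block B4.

Answer: {b, e, f}

Derivation:
Converged values:
  B0:   IN={f}   OUT={b, e, f}
  B1:   IN={f}   OUT={f}
  B2:   IN={f}   OUT={b, e, f}
  B3:   IN={b, e, f}   OUT={b, e, f}
  B4:   IN={b, e}   OUT={b, e, f}
  B5:   IN={b, e, f}   OUT={}

Merge at B4: OUT[B4] = IN[B3] ⊔ IN[B5] = {b, e, f}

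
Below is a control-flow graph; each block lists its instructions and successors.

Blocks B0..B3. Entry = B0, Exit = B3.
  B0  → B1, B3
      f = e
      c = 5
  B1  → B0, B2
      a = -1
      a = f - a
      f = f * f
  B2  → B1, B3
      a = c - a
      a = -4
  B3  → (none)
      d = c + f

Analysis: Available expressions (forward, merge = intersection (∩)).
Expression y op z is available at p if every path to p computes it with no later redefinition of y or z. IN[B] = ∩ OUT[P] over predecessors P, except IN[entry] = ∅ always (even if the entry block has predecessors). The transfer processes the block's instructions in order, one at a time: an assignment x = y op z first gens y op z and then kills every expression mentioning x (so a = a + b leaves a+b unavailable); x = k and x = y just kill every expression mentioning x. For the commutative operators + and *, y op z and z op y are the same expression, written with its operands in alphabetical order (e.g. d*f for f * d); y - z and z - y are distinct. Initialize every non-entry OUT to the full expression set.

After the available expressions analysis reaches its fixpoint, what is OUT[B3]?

Answer: {c+f}

Working:
Converged values:
  B0:  IN={}  OUT={}
  B1:  IN={}  OUT={}
  B2:  IN={}  OUT={}
  B3:  IN={}  OUT={c+f}

Merge at B3: IN[B3] = OUT[B0] ∩ OUT[B2] = {}
Applying B3's transfer function to that IN value gives OUT[B3] (row B3 above).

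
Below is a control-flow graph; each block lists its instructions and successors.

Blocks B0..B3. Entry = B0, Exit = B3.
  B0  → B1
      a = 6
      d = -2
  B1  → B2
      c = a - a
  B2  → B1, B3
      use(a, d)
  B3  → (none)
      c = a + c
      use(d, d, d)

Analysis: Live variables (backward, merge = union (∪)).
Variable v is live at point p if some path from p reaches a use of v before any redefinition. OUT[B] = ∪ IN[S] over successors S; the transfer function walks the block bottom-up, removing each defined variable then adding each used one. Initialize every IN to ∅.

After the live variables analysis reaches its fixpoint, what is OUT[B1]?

Answer: {a, c, d}

Working:
Converged values:
  B0:  IN={}  OUT={a, d}
  B1:  IN={a, d}  OUT={a, c, d}
  B2:  IN={a, c, d}  OUT={a, c, d}
  B3:  IN={a, c, d}  OUT={}

Merge at B1: OUT[B1] = IN[B2] = {a, c, d}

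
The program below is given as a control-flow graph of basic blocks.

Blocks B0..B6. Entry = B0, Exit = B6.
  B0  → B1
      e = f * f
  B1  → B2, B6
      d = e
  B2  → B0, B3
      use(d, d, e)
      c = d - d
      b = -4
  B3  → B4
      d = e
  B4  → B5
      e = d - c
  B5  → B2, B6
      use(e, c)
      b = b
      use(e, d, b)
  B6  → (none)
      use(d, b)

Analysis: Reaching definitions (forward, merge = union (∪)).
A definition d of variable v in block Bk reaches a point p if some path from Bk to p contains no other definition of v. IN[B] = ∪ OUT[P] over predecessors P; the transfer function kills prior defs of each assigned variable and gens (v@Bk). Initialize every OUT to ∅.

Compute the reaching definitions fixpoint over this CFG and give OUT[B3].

Fixpoint table:
  B0: | IN={b@B2, c@B2, d@B1, d@B3, e@B0, e@B4} | OUT={b@B2, c@B2, d@B1, d@B3, e@B0}
  B1: | IN={b@B2, c@B2, d@B1, d@B3, e@B0} | OUT={b@B2, c@B2, d@B1, e@B0}
  B2: | IN={b@B2, b@B5, c@B2, d@B1, d@B3, e@B0, e@B4} | OUT={b@B2, c@B2, d@B1, d@B3, e@B0, e@B4}
  B3: | IN={b@B2, c@B2, d@B1, d@B3, e@B0, e@B4} | OUT={b@B2, c@B2, d@B3, e@B0, e@B4}
  B4: | IN={b@B2, c@B2, d@B3, e@B0, e@B4} | OUT={b@B2, c@B2, d@B3, e@B4}
  B5: | IN={b@B2, c@B2, d@B3, e@B4} | OUT={b@B5, c@B2, d@B3, e@B4}
  B6: | IN={b@B2, b@B5, c@B2, d@B1, d@B3, e@B0, e@B4} | OUT={b@B2, b@B5, c@B2, d@B1, d@B3, e@B0, e@B4}

Merge at B3: IN[B3] = OUT[B2] = {b@B2, c@B2, d@B1, d@B3, e@B0, e@B4}
Applying B3's transfer function to that IN value gives OUT[B3] (row B3 above).

Answer: {b@B2, c@B2, d@B3, e@B0, e@B4}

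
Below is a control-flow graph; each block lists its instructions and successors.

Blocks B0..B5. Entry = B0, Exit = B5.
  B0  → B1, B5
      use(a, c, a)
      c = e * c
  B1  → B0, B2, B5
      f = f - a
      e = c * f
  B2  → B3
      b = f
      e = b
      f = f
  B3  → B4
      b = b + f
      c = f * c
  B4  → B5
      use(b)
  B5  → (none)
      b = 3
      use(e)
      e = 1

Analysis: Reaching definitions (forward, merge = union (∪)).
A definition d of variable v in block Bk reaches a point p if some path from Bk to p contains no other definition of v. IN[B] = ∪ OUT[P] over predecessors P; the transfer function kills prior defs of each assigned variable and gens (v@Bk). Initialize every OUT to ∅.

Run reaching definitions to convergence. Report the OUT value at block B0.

Converged values:
  B0: | IN={c@B0, e@B1, f@B1} | OUT={c@B0, e@B1, f@B1}
  B1: | IN={c@B0, e@B1, f@B1} | OUT={c@B0, e@B1, f@B1}
  B2: | IN={c@B0, e@B1, f@B1} | OUT={b@B2, c@B0, e@B2, f@B2}
  B3: | IN={b@B2, c@B0, e@B2, f@B2} | OUT={b@B3, c@B3, e@B2, f@B2}
  B4: | IN={b@B3, c@B3, e@B2, f@B2} | OUT={b@B3, c@B3, e@B2, f@B2}
  B5: | IN={b@B3, c@B0, c@B3, e@B1, e@B2, f@B1, f@B2} | OUT={b@B5, c@B0, c@B3, e@B5, f@B1, f@B2}

Merge at B0 (entry node, so the boundary value {} is joined with the incoming edge(s)): IN[B0] = {} ⊔ OUT[B1] = {c@B0, e@B1, f@B1}
Applying B0's transfer function to that IN value gives OUT[B0] (row B0 above).

Answer: {c@B0, e@B1, f@B1}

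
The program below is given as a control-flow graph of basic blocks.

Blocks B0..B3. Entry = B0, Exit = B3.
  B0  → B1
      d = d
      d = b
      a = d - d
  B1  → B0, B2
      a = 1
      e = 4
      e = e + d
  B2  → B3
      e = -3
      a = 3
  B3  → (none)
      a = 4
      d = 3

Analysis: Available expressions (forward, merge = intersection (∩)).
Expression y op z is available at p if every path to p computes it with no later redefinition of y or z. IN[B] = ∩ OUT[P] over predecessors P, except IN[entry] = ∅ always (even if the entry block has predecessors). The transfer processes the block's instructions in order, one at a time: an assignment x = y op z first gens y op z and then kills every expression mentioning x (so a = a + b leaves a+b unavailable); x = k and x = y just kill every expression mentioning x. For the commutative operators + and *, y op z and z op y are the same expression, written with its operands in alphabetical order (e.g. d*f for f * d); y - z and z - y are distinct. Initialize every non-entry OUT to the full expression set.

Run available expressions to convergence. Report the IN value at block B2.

Answer: {d-d}

Trace:
Per-block solution:
  B0: | IN={} | OUT={d-d}
  B1: | IN={d-d} | OUT={d-d}
  B2: | IN={d-d} | OUT={d-d}
  B3: | IN={d-d} | OUT={}

Merge at B2: IN[B2] = OUT[B1] = {d-d}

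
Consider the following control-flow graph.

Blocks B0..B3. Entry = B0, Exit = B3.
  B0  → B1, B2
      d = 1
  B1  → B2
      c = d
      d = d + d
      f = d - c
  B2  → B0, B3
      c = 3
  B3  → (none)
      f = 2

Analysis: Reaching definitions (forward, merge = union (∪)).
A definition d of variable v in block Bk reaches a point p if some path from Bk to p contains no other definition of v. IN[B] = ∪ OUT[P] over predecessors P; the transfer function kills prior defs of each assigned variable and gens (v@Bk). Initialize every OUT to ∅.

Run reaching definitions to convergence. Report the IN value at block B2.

Converged values:
  B0: | IN={c@B2, d@B0, d@B1, f@B1} | OUT={c@B2, d@B0, f@B1}
  B1: | IN={c@B2, d@B0, f@B1} | OUT={c@B1, d@B1, f@B1}
  B2: | IN={c@B1, c@B2, d@B0, d@B1, f@B1} | OUT={c@B2, d@B0, d@B1, f@B1}
  B3: | IN={c@B2, d@B0, d@B1, f@B1} | OUT={c@B2, d@B0, d@B1, f@B3}

Merge at B2: IN[B2] = OUT[B0] ⊔ OUT[B1] = {c@B1, c@B2, d@B0, d@B1, f@B1}

Answer: {c@B1, c@B2, d@B0, d@B1, f@B1}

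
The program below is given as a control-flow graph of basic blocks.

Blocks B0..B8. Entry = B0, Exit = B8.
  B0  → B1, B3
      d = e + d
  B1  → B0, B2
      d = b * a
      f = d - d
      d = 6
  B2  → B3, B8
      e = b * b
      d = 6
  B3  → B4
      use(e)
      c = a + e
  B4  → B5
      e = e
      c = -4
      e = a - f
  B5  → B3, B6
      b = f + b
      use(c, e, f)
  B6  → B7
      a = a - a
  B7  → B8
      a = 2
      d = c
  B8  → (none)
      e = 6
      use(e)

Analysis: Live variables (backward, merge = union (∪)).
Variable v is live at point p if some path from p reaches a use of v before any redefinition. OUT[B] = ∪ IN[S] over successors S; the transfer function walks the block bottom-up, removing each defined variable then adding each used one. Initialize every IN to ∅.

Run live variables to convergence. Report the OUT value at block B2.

Fixpoint table:
  B0:  IN={a, b, d, e, f}  OUT={a, b, e, f}
  B1:  IN={a, b, e}  OUT={a, b, d, e, f}
  B2:  IN={a, b, f}  OUT={a, b, e, f}
  B3:  IN={a, b, e, f}  OUT={a, b, e, f}
  B4:  IN={a, b, e, f}  OUT={a, b, c, e, f}
  B5:  IN={a, b, c, e, f}  OUT={a, b, c, e, f}
  B6:  IN={a, c}  OUT={c}
  B7:  IN={c}  OUT={}
  B8:  IN={}  OUT={}

Merge at B2: OUT[B2] = IN[B3] ⊔ IN[B8] = {a, b, e, f}

Answer: {a, b, e, f}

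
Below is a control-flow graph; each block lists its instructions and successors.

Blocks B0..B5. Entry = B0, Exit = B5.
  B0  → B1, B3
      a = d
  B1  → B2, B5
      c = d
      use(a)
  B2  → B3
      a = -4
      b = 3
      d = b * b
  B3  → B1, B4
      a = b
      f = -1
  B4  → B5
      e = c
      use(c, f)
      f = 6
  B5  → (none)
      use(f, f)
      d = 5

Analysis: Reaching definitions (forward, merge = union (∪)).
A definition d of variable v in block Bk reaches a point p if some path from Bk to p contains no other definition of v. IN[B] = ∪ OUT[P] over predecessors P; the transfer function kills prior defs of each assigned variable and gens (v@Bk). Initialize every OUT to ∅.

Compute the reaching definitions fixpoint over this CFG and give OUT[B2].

Converged values:
  B0: | IN={} | OUT={a@B0}
  B1: | IN={a@B0, a@B3, b@B2, c@B1, d@B2, f@B3} | OUT={a@B0, a@B3, b@B2, c@B1, d@B2, f@B3}
  B2: | IN={a@B0, a@B3, b@B2, c@B1, d@B2, f@B3} | OUT={a@B2, b@B2, c@B1, d@B2, f@B3}
  B3: | IN={a@B0, a@B2, b@B2, c@B1, d@B2, f@B3} | OUT={a@B3, b@B2, c@B1, d@B2, f@B3}
  B4: | IN={a@B3, b@B2, c@B1, d@B2, f@B3} | OUT={a@B3, b@B2, c@B1, d@B2, e@B4, f@B4}
  B5: | IN={a@B0, a@B3, b@B2, c@B1, d@B2, e@B4, f@B3, f@B4} | OUT={a@B0, a@B3, b@B2, c@B1, d@B5, e@B4, f@B3, f@B4}

Merge at B2: IN[B2] = OUT[B1] = {a@B0, a@B3, b@B2, c@B1, d@B2, f@B3}
Applying B2's transfer function to that IN value gives OUT[B2] (row B2 above).

Answer: {a@B2, b@B2, c@B1, d@B2, f@B3}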